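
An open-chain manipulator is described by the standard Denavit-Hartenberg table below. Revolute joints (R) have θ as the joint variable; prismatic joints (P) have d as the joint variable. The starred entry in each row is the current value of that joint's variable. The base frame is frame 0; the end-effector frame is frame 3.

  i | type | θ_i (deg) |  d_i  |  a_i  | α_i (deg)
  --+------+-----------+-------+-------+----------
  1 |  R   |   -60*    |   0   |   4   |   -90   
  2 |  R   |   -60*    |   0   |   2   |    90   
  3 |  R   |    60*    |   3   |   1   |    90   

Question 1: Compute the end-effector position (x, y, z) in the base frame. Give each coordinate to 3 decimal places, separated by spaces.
after link 1: o_1 = (2.0000, -3.4641, 0.0000)
after link 2: o_2 = (2.5000, -4.3301, 1.7321)
after link 3: o_3 = (2.0760, -1.8636, 3.6651)

2.076 -1.864 3.665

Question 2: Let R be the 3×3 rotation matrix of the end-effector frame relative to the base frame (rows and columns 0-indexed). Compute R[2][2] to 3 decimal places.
End-effector z-axis (col 2 of R) = (-0.2165,-0.6250,0.7500)
R[2][2] = 0.7500

0.750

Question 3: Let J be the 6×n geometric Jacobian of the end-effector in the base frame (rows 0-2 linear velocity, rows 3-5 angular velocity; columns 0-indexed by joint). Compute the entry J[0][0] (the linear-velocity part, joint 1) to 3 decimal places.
axis z_0 = ẑ; lever o_n−o_0 = (2.0760,-1.8636,3.6651)
cross product → J_v[:, 0] = (1.8636,2.0760,-0.0000)
J_ω[:, 0] = z_0
entry J[0][0] = 1.8636

1.864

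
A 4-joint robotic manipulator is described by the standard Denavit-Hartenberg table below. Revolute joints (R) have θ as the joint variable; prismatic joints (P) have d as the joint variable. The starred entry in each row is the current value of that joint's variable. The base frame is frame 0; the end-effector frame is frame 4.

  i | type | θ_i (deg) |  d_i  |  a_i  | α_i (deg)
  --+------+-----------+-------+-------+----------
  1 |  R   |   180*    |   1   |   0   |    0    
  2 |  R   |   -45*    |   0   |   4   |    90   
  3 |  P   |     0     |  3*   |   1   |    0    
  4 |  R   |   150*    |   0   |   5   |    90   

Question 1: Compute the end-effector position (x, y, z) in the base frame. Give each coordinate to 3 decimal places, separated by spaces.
after link 1: o_1 = (0.0000, 0.0000, 1.0000)
after link 2: o_2 = (-2.8284, 2.8284, 1.0000)
after link 3: o_3 = (-1.4142, 5.6569, 1.0000)
after link 4: o_4 = (1.6476, 2.5950, 3.5000)

1.648 2.595 3.500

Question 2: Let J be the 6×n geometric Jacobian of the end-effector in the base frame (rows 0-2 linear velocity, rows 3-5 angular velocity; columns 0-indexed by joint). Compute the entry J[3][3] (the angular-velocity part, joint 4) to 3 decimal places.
axis z_3 = (0.7071,0.7071,0.0000); lever o_n−o_3 = (3.0619,-3.0619,2.5000)
cross product → J_v[:, 3] = (1.7678,-1.7678,-4.3301)
J_ω[:, 3] = z_3
entry J[3][3] = 0.7071

0.707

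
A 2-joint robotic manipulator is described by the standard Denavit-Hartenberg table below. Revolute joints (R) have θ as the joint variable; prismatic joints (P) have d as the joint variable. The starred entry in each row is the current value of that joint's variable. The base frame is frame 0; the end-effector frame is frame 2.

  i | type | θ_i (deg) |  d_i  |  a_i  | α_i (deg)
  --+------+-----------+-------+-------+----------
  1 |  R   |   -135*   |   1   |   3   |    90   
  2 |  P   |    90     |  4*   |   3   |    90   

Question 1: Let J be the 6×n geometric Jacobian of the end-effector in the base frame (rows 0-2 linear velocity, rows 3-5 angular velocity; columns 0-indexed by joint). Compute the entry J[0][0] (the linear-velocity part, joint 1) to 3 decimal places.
-0.707

axis z_0 = ẑ; lever o_n−o_0 = (-4.9497,0.7071,4.0000)
cross product → J_v[:, 0] = (-0.7071,-4.9497,0.0000)
J_ω[:, 0] = z_0
entry J[0][0] = -0.7071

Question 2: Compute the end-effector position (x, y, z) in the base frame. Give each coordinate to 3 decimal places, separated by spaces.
-4.950 0.707 4.000

after link 1: o_1 = (-2.1213, -2.1213, 1.0000)
after link 2: o_2 = (-4.9497, 0.7071, 4.0000)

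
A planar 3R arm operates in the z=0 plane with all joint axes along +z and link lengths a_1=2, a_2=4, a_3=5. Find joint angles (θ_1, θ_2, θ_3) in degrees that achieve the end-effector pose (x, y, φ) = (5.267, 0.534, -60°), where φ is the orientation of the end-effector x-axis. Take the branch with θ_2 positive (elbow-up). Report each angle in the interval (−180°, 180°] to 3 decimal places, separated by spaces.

wrist centre = target − a_3·(cos φ, sin φ) = (2.7670, 4.8641)
cos θ_2 = (31.3160−2²−4²)/(2·2·4) = 0.7073; θ_2 = 44.9883° (elbow-up)
β = atan2(4.8641,2.7670) = 60.3662°; ψ = atan2(2.8278,4.8290) = 30.3531°
θ_1 = β − ψ = 30.0132°
θ_3 = φ − θ_1 − θ_2 = -135.0014° (wrapped to (-180°,180°])

30.013 44.988 -135.001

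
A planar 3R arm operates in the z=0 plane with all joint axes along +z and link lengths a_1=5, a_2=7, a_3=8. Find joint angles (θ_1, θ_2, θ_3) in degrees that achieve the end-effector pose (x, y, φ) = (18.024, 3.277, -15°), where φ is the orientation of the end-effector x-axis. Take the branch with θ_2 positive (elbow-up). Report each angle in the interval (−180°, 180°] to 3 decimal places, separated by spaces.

9.883 30.009 -54.892

wrist centre = target − a_3·(cos φ, sin φ) = (10.2966, 5.3476)
cos θ_2 = (134.6162−5²−7²)/(2·5·7) = 0.8659; θ_2 = 30.0092° (elbow-up)
β = atan2(5.3476,10.2966) = 27.4452°; ψ = atan2(3.5010,11.0616) = 17.5625°
θ_1 = β − ψ = 9.8827°
θ_3 = φ − θ_1 − θ_2 = -54.8919° (wrapped to (-180°,180°])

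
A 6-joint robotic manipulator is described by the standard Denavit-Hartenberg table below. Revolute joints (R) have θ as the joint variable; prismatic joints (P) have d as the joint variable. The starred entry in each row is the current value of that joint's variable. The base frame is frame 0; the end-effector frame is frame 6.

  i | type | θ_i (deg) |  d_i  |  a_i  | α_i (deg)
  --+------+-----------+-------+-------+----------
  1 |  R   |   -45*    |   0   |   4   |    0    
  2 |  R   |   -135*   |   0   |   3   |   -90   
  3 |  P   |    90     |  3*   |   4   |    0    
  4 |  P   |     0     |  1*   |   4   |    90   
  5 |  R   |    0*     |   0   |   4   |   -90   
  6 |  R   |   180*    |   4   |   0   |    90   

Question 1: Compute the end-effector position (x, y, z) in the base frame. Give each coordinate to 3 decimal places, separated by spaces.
-0.172 -10.828 -12.000

after link 1: o_1 = (2.8284, -2.8284, 0.0000)
after link 2: o_2 = (-0.1716, -2.8284, 0.0000)
after link 3: o_3 = (-0.1716, -5.8284, -4.0000)
after link 4: o_4 = (-0.1716, -6.8284, -8.0000)
after link 5: o_5 = (-0.1716, -6.8284, -12.0000)
after link 6: o_6 = (-0.1716, -10.8284, -12.0000)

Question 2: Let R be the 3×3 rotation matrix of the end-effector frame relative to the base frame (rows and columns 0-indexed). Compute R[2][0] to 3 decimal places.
End-effector x-axis (col 0 of R) = (0.0000,0.0000,1.0000)
R[2][0] = 1.0000

1.000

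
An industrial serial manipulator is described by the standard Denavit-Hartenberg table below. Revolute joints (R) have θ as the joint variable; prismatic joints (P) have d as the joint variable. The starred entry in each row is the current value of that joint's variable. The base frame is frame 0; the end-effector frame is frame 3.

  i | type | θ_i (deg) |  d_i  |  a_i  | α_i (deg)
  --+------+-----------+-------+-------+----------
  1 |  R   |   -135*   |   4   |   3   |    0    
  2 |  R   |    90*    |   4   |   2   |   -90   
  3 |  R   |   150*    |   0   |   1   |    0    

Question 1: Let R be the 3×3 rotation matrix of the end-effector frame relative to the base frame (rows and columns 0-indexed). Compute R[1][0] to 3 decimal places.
End-effector x-axis (col 0 of R) = (-0.6124,0.6124,-0.5000)
R[1][0] = 0.6124

0.612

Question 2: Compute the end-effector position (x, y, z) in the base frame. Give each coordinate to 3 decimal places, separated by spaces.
-1.319 -2.923 7.500

after link 1: o_1 = (-2.1213, -2.1213, 4.0000)
after link 2: o_2 = (-0.7071, -3.5355, 8.0000)
after link 3: o_3 = (-1.3195, -2.9232, 7.5000)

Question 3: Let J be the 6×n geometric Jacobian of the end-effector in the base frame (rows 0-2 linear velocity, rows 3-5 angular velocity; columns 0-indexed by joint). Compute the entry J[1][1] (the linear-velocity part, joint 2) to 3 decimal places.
axis z_1 = (0.0000,0.0000,1.0000); lever o_n−o_1 = (0.8018,-0.8018,3.5000)
cross product → J_v[:, 1] = (0.8018,0.8018,-0.0000)
J_ω[:, 1] = z_1
entry J[1][1] = 0.8018

0.802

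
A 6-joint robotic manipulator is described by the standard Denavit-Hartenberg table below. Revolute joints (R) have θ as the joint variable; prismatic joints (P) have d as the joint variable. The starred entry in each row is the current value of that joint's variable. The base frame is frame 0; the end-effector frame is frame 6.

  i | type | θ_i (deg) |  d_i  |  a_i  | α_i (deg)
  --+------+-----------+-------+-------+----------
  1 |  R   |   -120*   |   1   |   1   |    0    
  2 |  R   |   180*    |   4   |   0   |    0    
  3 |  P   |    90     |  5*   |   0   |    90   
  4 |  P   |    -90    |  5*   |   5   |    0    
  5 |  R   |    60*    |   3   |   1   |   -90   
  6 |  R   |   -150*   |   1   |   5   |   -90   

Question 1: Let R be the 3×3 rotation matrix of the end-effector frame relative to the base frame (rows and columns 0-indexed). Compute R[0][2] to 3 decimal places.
0.058

End-effector z-axis (col 2 of R) = (0.0580,0.9665,-0.2500)
R[0][2] = 0.0580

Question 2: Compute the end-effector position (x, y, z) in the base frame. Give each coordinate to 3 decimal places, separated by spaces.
6.815 7.035 7.531

after link 1: o_1 = (-0.5000, -0.8660, 1.0000)
after link 2: o_2 = (-0.5000, -0.8660, 5.0000)
after link 3: o_3 = (-0.5000, -0.8660, 10.0000)
after link 4: o_4 = (2.0000, 3.4641, 5.0000)
after link 5: o_5 = (2.7500, 6.4952, 4.5000)
after link 6: o_6 = (6.8146, 7.0353, 7.5311)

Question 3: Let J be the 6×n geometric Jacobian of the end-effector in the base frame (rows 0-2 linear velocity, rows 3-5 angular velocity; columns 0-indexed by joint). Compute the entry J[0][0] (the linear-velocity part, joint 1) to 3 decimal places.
axis z_0 = ẑ; lever o_n−o_0 = (6.8146,7.0353,7.5311)
cross product → J_v[:, 0] = (-7.0353,6.8146,0.0000)
J_ω[:, 0] = z_0
entry J[0][0] = -7.0353

-7.035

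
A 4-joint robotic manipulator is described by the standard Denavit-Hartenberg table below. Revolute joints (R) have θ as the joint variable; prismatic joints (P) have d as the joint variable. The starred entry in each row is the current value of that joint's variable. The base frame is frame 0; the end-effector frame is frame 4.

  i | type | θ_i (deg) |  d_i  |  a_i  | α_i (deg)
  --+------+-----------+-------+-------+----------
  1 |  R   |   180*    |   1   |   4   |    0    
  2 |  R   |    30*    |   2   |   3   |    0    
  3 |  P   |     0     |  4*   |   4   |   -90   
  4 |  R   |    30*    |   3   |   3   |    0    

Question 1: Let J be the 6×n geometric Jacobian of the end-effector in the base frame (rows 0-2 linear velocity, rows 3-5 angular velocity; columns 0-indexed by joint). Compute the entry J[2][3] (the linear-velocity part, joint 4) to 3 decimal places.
-2.598

axis z_3 = (0.5000,-0.8660,0.0000); lever o_n−o_3 = (-0.7500,-3.8971,-1.5000)
cross product → J_v[:, 3] = (1.2990,0.7500,-2.5981)
J_ω[:, 3] = z_3
entry J[2][3] = -2.5981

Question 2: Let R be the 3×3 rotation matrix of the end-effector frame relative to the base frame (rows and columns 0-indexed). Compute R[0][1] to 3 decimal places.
0.433

End-effector y-axis (col 1 of R) = (0.4330,0.2500,-0.8660)
R[0][1] = 0.4330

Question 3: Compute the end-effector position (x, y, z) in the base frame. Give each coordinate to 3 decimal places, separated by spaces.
-10.812 -7.397 5.500

after link 1: o_1 = (-4.0000, 0.0000, 1.0000)
after link 2: o_2 = (-6.5981, -1.5000, 3.0000)
after link 3: o_3 = (-10.0622, -3.5000, 7.0000)
after link 4: o_4 = (-10.8122, -7.3971, 5.5000)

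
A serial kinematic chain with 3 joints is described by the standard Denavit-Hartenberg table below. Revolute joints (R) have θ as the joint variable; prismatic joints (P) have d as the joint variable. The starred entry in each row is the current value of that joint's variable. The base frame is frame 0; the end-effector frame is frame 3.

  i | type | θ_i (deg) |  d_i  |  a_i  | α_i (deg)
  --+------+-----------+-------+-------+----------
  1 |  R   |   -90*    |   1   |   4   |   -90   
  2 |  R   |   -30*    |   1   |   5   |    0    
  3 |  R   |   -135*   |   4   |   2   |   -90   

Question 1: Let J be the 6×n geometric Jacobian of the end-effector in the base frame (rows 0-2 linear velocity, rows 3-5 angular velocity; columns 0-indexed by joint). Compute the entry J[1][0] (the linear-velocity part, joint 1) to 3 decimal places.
5.000

axis z_0 = ẑ; lever o_n−o_0 = (5.0000,-6.3983,4.0176)
cross product → J_v[:, 0] = (6.3983,5.0000,-0.0000)
J_ω[:, 0] = z_0
entry J[1][0] = 5.0000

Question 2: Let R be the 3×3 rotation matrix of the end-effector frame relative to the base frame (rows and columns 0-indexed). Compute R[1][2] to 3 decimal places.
-0.259

End-effector z-axis (col 2 of R) = (0.0000,-0.2588,0.9659)
R[1][2] = -0.2588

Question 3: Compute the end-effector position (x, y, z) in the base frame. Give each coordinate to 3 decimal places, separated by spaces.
after link 1: o_1 = (0.0000, -4.0000, 1.0000)
after link 2: o_2 = (1.0000, -8.3301, 3.5000)
after link 3: o_3 = (5.0000, -6.3983, 4.0176)

5.000 -6.398 4.018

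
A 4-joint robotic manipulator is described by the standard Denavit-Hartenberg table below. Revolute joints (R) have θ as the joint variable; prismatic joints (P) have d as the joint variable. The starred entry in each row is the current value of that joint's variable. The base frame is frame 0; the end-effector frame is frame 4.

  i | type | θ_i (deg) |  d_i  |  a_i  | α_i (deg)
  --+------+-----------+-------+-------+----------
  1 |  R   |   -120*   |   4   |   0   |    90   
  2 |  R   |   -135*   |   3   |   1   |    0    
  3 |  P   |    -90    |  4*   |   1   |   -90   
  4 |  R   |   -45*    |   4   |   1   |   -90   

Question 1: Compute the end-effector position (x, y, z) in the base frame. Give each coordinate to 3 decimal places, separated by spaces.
after link 1: o_1 = (0.0000, 0.0000, 4.0000)
after link 2: o_2 = (-2.2445, 2.1124, 3.2929)
after link 3: o_3 = (-5.3551, 4.7247, 4.0000)
after link 4: o_4 = (-4.3032, 7.9608, 1.6716)

-4.303 7.961 1.672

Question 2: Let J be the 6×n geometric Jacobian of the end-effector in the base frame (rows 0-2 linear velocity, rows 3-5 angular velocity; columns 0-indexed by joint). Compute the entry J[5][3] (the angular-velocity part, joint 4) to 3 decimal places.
-0.707

axis z_3 = (0.3536,0.6124,-0.7071); lever o_n−o_3 = (1.0518,3.2361,-2.3284)
cross product → J_v[:, 3] = (0.8624,0.0795,0.5000)
J_ω[:, 3] = z_3
entry J[5][3] = -0.7071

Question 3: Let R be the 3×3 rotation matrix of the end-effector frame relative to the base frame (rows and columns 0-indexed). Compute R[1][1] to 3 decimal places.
-0.612

End-effector y-axis (col 1 of R) = (-0.3536,-0.6124,0.7071)
R[1][1] = -0.6124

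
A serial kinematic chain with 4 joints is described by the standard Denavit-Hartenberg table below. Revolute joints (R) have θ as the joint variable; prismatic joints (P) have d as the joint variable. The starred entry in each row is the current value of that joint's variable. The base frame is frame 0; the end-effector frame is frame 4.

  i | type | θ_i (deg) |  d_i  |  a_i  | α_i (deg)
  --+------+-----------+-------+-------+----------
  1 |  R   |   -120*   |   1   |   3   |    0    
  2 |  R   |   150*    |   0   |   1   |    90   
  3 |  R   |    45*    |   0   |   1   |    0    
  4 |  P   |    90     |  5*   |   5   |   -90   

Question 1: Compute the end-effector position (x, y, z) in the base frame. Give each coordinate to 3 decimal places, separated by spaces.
after link 1: o_1 = (-1.5000, -2.5981, 1.0000)
after link 2: o_2 = (-0.6340, -2.0981, 1.0000)
after link 3: o_3 = (-0.0216, -1.7445, 1.7071)
after link 4: o_4 = (-0.5835, -7.8424, 5.2426)

-0.583 -7.842 5.243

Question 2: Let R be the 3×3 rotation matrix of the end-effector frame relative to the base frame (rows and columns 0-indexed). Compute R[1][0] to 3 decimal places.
End-effector x-axis (col 0 of R) = (-0.6124,-0.3536,0.7071)
R[1][0] = -0.3536

-0.354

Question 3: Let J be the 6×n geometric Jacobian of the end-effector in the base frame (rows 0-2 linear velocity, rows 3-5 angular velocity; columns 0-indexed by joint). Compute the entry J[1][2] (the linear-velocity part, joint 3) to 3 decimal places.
axis z_2 = (0.5000,-0.8660,0.0000); lever o_n−o_2 = (0.0505,-5.7443,4.2426)
cross product → J_v[:, 2] = (-3.6742,-2.1213,-2.8284)
J_ω[:, 2] = z_2
entry J[1][2] = -2.1213

-2.121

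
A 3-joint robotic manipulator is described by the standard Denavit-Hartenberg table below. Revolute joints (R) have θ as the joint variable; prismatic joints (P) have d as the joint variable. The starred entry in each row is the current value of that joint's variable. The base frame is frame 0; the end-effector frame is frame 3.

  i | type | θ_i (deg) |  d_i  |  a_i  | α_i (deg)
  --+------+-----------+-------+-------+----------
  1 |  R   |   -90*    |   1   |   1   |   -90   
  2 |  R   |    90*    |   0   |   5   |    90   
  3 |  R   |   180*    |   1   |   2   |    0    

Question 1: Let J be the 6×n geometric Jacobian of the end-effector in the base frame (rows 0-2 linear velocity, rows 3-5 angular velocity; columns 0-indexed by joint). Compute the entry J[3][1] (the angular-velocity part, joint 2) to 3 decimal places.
axis z_1 = (1.0000,0.0000,0.0000); lever o_n−o_1 = (0.0000,-1.0000,-3.0000)
cross product → J_v[:, 1] = (-0.0000,3.0000,-1.0000)
J_ω[:, 1] = z_1
entry J[3][1] = 1.0000

1.000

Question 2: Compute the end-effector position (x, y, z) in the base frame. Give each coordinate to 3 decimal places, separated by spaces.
after link 1: o_1 = (0.0000, -1.0000, 1.0000)
after link 2: o_2 = (0.0000, -1.0000, -4.0000)
after link 3: o_3 = (0.0000, -2.0000, -2.0000)

0.000 -2.000 -2.000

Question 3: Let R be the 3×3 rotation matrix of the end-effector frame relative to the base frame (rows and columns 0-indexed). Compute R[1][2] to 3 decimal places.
End-effector z-axis (col 2 of R) = (0.0000,-1.0000,0.0000)
R[1][2] = -1.0000

-1.000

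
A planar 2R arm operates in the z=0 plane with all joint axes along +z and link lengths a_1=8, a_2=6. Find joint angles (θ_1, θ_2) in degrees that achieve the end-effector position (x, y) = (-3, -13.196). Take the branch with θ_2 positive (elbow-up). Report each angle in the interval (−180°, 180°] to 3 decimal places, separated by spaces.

-115.618 30.005

cos θ_2 = (183.1344−8²−6²)/(2·8·6) = 0.8660; θ_2 = 30.0048° (elbow-up)
β = atan2(-13.1960,-3.0000) = -102.8080°; ψ = atan2(3.0004,13.1959) = 12.8099°
θ_1 = β − ψ = -115.6179°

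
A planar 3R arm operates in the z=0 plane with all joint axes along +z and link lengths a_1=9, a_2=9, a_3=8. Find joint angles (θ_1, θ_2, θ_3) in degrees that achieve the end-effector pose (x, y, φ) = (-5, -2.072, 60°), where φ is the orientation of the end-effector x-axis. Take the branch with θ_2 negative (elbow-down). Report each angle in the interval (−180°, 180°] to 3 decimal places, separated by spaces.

wrist centre = target − a_3·(cos φ, sin φ) = (-9.0000, -9.0002)
cos θ_2 = (162.0037−9²−9²)/(2·9·9) = 0.0000; θ_2 = -89.9987° (elbow-down)
β = atan2(-9.0002,-9.0000) = -134.9994°; ψ = atan2(-9.0000,9.0002) = -44.9994°
θ_1 = β − ψ = -90.0000°
θ_3 = φ − θ_1 − θ_2 = -120.0013° (wrapped to (-180°,180°])

-90.000 -89.999 -120.001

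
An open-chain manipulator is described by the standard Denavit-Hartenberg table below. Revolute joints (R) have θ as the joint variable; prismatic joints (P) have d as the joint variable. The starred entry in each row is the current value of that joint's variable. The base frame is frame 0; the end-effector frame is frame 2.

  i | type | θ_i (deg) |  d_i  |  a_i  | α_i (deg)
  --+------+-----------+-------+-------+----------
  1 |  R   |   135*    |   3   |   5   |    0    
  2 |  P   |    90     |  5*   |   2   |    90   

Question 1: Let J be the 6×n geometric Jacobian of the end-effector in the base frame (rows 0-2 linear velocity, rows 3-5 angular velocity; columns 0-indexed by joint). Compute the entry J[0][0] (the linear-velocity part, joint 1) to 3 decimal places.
-2.121

axis z_0 = ẑ; lever o_n−o_0 = (-4.9497,2.1213,8.0000)
cross product → J_v[:, 0] = (-2.1213,-4.9497,0.0000)
J_ω[:, 0] = z_0
entry J[0][0] = -2.1213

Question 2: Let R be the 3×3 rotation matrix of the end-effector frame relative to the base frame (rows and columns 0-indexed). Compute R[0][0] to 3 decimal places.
End-effector x-axis (col 0 of R) = (-0.7071,-0.7071,0.0000)
R[0][0] = -0.7071

-0.707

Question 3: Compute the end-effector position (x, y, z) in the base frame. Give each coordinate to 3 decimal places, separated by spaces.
-4.950 2.121 8.000

after link 1: o_1 = (-3.5355, 3.5355, 3.0000)
after link 2: o_2 = (-4.9497, 2.1213, 8.0000)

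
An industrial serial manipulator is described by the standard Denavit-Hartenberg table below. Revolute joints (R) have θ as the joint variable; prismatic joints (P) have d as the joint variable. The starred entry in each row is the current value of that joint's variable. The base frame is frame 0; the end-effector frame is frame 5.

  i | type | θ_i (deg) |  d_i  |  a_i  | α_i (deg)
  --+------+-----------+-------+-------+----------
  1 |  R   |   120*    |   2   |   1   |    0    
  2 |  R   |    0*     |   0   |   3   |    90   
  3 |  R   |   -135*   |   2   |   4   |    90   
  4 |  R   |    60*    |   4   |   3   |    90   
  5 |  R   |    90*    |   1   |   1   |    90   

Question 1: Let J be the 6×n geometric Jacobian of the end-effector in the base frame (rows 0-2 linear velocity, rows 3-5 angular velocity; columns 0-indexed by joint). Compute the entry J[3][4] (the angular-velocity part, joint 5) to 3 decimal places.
axis z_4 = (-0.1268,-0.7803,-0.6124); lever o_n−o_4 = (0.2267,-1.3927,0.0947)
cross product → J_v[:, 4] = (-0.9268,-0.1268,0.3536)
J_ω[:, 4] = z_4
entry J[3][4] = -0.1268

-0.127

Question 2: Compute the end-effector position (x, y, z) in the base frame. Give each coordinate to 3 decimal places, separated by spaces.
after link 1: o_1 = (-0.5000, 0.8660, 2.0000)
after link 2: o_2 = (-2.0000, 3.4641, 2.0000)
after link 3: o_3 = (1.1463, 2.0146, -0.8284)
after link 4: o_4 = (5.3408, -0.0544, 0.9393)
after link 5: o_5 = (5.5675, -1.4471, 1.0341)

5.568 -1.447 1.034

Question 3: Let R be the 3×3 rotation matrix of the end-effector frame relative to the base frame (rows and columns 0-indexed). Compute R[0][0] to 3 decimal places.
End-effector x-axis (col 0 of R) = (0.3536,-0.6124,0.7071)
R[0][0] = 0.3536

0.354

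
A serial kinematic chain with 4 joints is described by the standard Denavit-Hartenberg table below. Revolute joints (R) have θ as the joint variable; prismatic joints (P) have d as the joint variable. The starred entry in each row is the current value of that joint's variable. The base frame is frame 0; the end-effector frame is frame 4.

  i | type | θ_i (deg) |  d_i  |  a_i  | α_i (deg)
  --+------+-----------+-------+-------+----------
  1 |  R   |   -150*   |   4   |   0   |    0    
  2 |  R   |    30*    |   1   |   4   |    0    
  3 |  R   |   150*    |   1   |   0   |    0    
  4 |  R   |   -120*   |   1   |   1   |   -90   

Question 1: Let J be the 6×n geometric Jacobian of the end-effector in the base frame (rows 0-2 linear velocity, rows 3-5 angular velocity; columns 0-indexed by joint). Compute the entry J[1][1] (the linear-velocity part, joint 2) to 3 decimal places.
axis z_1 = (0.0000,0.0000,1.0000); lever o_n−o_1 = (-2.0000,-4.4641,3.0000)
cross product → J_v[:, 1] = (4.4641,-2.0000,0.0000)
J_ω[:, 1] = z_1
entry J[1][1] = -2.0000

-2.000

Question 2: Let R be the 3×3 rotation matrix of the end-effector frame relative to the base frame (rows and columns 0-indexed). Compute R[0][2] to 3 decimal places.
End-effector z-axis (col 2 of R) = (1.0000,0.0000,0.0000)
R[0][2] = 1.0000

1.000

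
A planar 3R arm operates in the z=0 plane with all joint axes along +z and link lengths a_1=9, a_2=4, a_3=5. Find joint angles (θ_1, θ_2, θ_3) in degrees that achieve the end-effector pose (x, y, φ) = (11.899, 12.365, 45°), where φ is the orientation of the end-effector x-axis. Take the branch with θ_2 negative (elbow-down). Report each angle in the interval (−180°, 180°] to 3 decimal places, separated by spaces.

wrist centre = target − a_3·(cos φ, sin φ) = (8.3635, 8.8295)
cos θ_2 = (147.9070−9²−4²)/(2·9·4) = 0.7070; θ_2 = -45.0052° (elbow-down)
β = atan2(8.8295,8.3635) = 46.5526°; ψ = atan2(-2.8287,11.8282) = -13.4496°
θ_1 = β − ψ = 60.0022°
θ_3 = φ − θ_1 − θ_2 = 30.0031° (wrapped to (-180°,180°])

60.002 -45.005 30.003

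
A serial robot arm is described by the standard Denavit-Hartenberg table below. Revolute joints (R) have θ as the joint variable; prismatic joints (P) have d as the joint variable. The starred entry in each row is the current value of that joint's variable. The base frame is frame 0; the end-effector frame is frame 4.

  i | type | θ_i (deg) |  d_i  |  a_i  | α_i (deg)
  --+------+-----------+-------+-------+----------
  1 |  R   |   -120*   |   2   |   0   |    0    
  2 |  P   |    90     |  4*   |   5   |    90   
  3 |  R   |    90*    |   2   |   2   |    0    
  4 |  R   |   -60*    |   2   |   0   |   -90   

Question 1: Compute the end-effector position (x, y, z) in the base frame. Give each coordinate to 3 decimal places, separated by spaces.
2.330 -5.964 8.000

after link 1: o_1 = (0.0000, 0.0000, 2.0000)
after link 2: o_2 = (4.3301, -2.5000, 6.0000)
after link 3: o_3 = (3.3301, -4.2321, 8.0000)
after link 4: o_4 = (2.3301, -5.9641, 8.0000)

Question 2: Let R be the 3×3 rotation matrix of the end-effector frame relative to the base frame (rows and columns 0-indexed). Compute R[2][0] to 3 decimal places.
End-effector x-axis (col 0 of R) = (0.7500,-0.4330,0.5000)
R[2][0] = 0.5000

0.500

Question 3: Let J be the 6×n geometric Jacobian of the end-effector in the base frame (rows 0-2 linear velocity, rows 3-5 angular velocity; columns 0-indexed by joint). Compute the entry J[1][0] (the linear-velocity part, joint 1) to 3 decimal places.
axis z_0 = ẑ; lever o_n−o_0 = (2.3301,-5.9641,8.0000)
cross product → J_v[:, 0] = (5.9641,2.3301,-0.0000)
J_ω[:, 0] = z_0
entry J[1][0] = 2.3301

2.330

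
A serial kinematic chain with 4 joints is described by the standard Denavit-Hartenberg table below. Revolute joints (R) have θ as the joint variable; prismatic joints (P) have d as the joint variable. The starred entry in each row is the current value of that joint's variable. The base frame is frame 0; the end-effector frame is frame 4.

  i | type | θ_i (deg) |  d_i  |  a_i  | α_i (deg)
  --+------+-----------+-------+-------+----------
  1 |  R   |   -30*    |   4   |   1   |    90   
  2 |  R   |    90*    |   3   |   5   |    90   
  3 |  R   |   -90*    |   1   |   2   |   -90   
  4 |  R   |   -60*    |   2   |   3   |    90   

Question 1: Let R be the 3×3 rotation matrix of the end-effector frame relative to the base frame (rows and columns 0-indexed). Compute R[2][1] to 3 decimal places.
End-effector y-axis (col 1 of R) = (0.0000,0.0000,1.0000)
R[2][1] = 1.0000

1.000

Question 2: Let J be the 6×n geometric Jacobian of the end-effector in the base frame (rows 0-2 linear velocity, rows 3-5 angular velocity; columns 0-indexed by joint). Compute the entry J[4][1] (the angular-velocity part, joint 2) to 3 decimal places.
-0.866

axis z_1 = (-0.5000,-0.8660,0.0000); lever o_n−o_1 = (3.3660,-1.3660,7.0000)
cross product → J_v[:, 1] = (-6.0622,3.5000,3.5981)
J_ω[:, 1] = z_1
entry J[4][1] = -0.8660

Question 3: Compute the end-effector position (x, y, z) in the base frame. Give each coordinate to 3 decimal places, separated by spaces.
4.232 -1.866 11.000

after link 1: o_1 = (0.8660, -0.5000, 4.0000)
after link 2: o_2 = (-0.6340, -3.0981, 9.0000)
after link 3: o_3 = (1.2321, -1.8660, 9.0000)
after link 4: o_4 = (4.2321, -1.8660, 11.0000)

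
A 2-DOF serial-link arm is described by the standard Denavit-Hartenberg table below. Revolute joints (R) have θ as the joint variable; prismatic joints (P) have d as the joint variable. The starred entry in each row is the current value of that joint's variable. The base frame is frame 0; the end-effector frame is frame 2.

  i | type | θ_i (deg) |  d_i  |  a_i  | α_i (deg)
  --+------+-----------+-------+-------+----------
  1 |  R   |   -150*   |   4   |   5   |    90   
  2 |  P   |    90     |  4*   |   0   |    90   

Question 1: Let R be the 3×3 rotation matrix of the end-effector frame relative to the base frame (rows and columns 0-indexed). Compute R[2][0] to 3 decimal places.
End-effector x-axis (col 0 of R) = (-0.0000,-0.0000,1.0000)
R[2][0] = 1.0000

1.000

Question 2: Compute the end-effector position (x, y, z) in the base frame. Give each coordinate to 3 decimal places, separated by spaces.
-6.330 0.964 4.000

after link 1: o_1 = (-4.3301, -2.5000, 4.0000)
after link 2: o_2 = (-6.3301, 0.9641, 4.0000)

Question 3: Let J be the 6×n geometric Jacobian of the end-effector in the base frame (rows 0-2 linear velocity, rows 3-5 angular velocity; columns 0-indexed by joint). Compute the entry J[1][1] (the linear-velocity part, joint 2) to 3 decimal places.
prismatic axis z_1 = (-0.5000,0.8660,0.0000)
J_v[:, 1] = z_1; J_ω[:, 1] = (0,0,0)
entry J[1][1] = 0.8660

0.866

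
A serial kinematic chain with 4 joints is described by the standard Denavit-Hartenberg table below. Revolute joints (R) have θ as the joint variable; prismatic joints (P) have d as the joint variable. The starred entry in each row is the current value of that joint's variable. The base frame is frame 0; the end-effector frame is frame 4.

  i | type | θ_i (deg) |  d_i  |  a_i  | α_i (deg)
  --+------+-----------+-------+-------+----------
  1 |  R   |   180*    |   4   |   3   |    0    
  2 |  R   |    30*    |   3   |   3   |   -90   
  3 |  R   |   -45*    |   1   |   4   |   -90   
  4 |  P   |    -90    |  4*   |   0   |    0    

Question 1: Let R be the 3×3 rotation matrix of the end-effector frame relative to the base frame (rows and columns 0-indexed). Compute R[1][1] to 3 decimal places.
End-effector y-axis (col 1 of R) = (-0.6124,-0.3536,0.7071)
R[1][1] = -0.3536

-0.354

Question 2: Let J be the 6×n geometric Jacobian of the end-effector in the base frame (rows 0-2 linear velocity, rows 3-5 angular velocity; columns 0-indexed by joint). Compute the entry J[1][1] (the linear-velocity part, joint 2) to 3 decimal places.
axis z_1 = (0.0000,0.0000,1.0000); lever o_n−o_1 = (-6.9971,-5.1945,3.0000)
cross product → J_v[:, 1] = (5.1945,-6.9971,0.0000)
J_ω[:, 1] = z_1
entry J[1][1] = -6.9971

-6.997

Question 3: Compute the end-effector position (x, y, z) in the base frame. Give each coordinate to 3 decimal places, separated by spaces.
after link 1: o_1 = (-3.0000, 0.0000, 4.0000)
after link 2: o_2 = (-5.5981, -1.5000, 7.0000)
after link 3: o_3 = (-7.5476, -3.7802, 9.8284)
after link 4: o_4 = (-9.9971, -5.1945, 7.0000)

-9.997 -5.194 7.000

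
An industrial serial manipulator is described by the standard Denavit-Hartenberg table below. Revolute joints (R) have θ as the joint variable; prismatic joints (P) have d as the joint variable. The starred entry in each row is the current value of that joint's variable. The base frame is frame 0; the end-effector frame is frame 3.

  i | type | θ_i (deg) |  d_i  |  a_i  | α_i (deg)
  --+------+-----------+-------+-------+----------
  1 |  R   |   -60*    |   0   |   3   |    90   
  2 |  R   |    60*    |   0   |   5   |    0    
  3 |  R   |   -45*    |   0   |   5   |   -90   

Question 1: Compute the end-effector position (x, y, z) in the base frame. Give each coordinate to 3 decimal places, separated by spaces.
5.165 -8.946 5.624

after link 1: o_1 = (1.5000, -2.5981, 0.0000)
after link 2: o_2 = (2.7500, -4.7631, 4.3301)
after link 3: o_3 = (5.1648, -8.9457, 5.6242)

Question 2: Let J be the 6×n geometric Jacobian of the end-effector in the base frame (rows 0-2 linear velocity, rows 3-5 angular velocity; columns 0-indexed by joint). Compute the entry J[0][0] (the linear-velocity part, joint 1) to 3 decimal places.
8.946

axis z_0 = ẑ; lever o_n−o_0 = (5.1648,-8.9457,5.6242)
cross product → J_v[:, 0] = (8.9457,5.1648,-0.0000)
J_ω[:, 0] = z_0
entry J[0][0] = 8.9457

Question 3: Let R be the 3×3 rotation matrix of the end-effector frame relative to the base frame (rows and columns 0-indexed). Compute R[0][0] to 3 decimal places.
0.483

End-effector x-axis (col 0 of R) = (0.4830,-0.8365,0.2588)
R[0][0] = 0.4830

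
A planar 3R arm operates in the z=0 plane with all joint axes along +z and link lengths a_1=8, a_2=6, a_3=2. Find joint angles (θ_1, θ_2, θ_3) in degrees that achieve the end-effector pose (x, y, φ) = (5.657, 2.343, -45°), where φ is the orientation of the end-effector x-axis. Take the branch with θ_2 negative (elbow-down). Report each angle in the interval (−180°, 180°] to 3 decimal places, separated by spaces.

89.998 -135.000 0.002

wrist centre = target − a_3·(cos φ, sin φ) = (4.2428, 3.7572)
cos θ_2 = (32.1179−8²−6²)/(2·8·6) = -0.7071; θ_2 = -134.9999° (elbow-down)
β = atan2(3.7572,4.2428) = 41.5266°; ψ = atan2(-4.2426,3.7574) = -48.4713°
θ_1 = β − ψ = 89.9979°
θ_3 = φ − θ_1 − θ_2 = 0.0020° (wrapped to (-180°,180°])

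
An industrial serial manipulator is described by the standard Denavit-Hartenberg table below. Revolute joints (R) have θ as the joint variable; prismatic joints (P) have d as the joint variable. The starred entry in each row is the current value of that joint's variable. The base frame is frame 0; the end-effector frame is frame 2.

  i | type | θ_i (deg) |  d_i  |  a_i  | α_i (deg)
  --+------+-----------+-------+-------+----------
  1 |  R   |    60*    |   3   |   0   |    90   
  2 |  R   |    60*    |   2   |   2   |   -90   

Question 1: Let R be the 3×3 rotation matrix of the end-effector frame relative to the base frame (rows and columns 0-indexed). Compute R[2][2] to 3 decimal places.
End-effector z-axis (col 2 of R) = (-0.4330,-0.7500,0.5000)
R[2][2] = 0.5000

0.500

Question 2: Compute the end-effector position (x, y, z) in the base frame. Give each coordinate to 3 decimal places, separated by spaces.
2.232 -0.134 4.732

after link 1: o_1 = (0.0000, 0.0000, 3.0000)
after link 2: o_2 = (2.2321, -0.1340, 4.7321)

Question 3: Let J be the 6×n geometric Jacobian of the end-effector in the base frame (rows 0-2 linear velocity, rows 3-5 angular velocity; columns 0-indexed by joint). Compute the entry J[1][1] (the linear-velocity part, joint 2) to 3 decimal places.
axis z_1 = (0.8660,-0.5000,0.0000); lever o_n−o_1 = (2.2321,-0.1340,1.7321)
cross product → J_v[:, 1] = (-0.8660,-1.5000,1.0000)
J_ω[:, 1] = z_1
entry J[1][1] = -1.5000

-1.500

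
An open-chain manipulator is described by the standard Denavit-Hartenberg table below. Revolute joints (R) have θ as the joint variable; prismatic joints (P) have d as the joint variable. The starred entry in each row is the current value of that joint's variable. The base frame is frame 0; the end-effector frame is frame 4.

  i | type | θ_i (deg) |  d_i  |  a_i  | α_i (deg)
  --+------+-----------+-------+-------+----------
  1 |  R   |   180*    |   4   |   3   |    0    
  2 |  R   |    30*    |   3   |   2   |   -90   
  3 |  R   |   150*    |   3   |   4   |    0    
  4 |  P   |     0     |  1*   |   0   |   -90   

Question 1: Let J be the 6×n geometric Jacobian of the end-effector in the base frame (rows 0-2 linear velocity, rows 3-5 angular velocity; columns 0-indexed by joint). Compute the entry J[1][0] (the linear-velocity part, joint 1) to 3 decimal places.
0.268

axis z_0 = ẑ; lever o_n−o_0 = (0.2679,-2.7321,5.0000)
cross product → J_v[:, 0] = (2.7321,0.2679,-0.0000)
J_ω[:, 0] = z_0
entry J[1][0] = 0.2679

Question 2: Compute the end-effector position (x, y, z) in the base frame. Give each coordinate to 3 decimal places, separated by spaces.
after link 1: o_1 = (-3.0000, 0.0000, 4.0000)
after link 2: o_2 = (-4.7321, -1.0000, 7.0000)
after link 3: o_3 = (-0.2321, -1.8660, 5.0000)
after link 4: o_4 = (0.2679, -2.7321, 5.0000)

0.268 -2.732 5.000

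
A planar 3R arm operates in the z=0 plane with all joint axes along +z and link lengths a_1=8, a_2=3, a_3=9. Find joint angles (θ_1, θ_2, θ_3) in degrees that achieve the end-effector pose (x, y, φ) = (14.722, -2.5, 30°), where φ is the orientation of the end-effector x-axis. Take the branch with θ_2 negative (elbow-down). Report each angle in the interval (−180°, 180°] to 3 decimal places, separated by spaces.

wrist centre = target − a_3·(cos φ, sin φ) = (6.9278, -7.0000)
cos θ_2 = (96.9940−8²−3²)/(2·8·3) = 0.4999; θ_2 = -60.0082° (elbow-down)
β = atan2(-7.0000,6.9278) = -45.2971°; ψ = atan2(-2.5983,9.4996) = -15.2971°
θ_1 = β − ψ = -30.0000°
θ_3 = φ − θ_1 − θ_2 = 120.0082° (wrapped to (-180°,180°])

-30.000 -60.008 120.008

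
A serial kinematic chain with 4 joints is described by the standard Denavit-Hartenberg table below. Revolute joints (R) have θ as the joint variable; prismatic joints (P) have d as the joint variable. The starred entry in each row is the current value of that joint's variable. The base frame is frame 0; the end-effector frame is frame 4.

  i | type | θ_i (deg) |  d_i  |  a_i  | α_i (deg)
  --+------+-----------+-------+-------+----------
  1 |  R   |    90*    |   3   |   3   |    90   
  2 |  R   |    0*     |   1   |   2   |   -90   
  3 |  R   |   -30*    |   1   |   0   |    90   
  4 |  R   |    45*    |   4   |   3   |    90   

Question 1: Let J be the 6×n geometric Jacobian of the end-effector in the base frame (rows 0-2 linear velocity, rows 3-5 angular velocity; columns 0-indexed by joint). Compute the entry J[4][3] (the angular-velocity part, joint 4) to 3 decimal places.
-0.500

axis z_3 = (0.8660,-0.5000,0.0000); lever o_n−o_3 = (4.5248,-0.1629,2.1213)
cross product → J_v[:, 3] = (-1.0607,-1.8371,2.1213)
J_ω[:, 3] = z_3
entry J[4][3] = -0.5000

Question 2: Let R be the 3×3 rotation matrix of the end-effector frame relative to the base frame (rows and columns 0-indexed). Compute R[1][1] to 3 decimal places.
-0.500

End-effector y-axis (col 1 of R) = (0.8660,-0.5000,0.0000)
R[1][1] = -0.5000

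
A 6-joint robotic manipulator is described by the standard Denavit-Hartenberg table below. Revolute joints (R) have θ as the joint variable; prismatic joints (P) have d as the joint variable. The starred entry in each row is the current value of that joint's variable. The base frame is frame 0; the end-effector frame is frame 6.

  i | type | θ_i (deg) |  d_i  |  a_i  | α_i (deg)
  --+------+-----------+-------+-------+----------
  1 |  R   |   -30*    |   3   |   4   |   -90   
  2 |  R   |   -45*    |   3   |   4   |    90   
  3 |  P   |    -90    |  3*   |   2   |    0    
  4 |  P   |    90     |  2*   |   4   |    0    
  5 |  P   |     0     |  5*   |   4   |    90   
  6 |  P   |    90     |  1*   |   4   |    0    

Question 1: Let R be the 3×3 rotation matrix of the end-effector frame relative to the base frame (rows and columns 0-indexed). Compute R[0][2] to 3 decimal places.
End-effector z-axis (col 2 of R) = (-0.5000,-0.8660,0.0000)
R[0][2] = -0.5000

-0.500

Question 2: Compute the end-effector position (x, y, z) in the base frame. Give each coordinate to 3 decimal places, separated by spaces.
2.239 -1.293 21.385

after link 1: o_1 = (3.4641, -2.0000, 3.0000)
after link 2: o_2 = (7.4136, -0.8161, 5.8284)
after link 3: o_3 = (4.5765, -1.4875, 7.9497)
after link 4: o_4 = (5.8012, -2.1946, 12.1924)
after link 5: o_5 = (5.1888, -1.8411, 18.5563)
after link 6: o_6 = (2.2394, -1.2929, 21.3848)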